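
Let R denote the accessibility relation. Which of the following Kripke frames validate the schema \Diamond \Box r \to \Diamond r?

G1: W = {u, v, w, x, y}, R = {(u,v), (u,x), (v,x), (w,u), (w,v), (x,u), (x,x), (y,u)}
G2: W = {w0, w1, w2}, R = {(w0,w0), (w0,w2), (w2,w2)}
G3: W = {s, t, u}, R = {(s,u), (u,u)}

G2, G3

This is the axiom for a generalized confluence (Geach) condition; its first-order frame correspondent is \forall x \forall y (xRy \to \exists w (yRw \wedge xRw)).
G1: fails — wRv but no t with vRt and wRt.
G2: satisfies the condition.
G3: satisfies the condition.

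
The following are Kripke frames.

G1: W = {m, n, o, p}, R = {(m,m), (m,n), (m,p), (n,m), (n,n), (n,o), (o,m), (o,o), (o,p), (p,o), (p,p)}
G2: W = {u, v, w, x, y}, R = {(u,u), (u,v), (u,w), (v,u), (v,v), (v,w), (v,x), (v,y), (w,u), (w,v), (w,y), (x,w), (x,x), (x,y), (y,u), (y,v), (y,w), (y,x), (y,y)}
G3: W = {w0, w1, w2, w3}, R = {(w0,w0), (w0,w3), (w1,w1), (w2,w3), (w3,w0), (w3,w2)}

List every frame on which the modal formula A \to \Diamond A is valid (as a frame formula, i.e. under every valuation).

G1

This is the axiom for reflexivity; its first-order frame correspondent is \forall x Rxx.
G1: holds.
G2: fails — world w does not see itself.
G3: fails — world w2 does not see itself.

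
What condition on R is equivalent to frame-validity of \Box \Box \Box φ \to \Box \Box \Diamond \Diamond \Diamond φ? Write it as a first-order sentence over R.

\forall x \forall z (x R^2 z \to \exists w (x R^3 w \wedge z R^3 w))

This is a Sahlqvist (Geach-type) schema ◇^0□^3φ → □^2◇^3φ.
Minimal-valuation argument: fix x; take any y with xR^0y and any z with xR^2z. Set V(φ) to the set of worlds R-reachable from y in exactly 3 steps. Then □^3φ holds at y, so the antecedent holds at x; validity forces ◇^3φ at z, giving a w with zR^3w and yR^3w.
First-order correspondent: \forall x \forall z (x R^2 z \to \exists w (x R^3 w \wedge z R^3 w)).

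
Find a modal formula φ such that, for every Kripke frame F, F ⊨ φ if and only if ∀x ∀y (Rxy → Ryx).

ψ → □◇ψ

A defining formula is ψ → □◇ψ (the B axiom).
Suppose ψ→□◇ψ is valid. Take Rxy and set V(ψ)={x}. Then ψ at x, so □◇ψ at x, so ◇ψ at y, so some z with Ryz has ψ; z=x, i.e. Ryx.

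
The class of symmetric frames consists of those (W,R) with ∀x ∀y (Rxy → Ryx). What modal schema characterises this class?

A defining formula is ψ → □◇ψ (the B axiom).

ψ → □◇ψ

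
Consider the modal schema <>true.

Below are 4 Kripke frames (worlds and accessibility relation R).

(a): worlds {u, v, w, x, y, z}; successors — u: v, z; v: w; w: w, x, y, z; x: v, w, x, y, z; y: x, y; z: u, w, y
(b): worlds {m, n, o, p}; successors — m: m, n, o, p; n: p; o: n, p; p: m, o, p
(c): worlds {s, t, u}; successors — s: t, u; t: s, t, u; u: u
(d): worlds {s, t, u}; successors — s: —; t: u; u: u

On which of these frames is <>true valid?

The schema corresponds to seriality: forall x exists y Rxy.
(a): holds.
(b): holds.
(c): holds.
(d): fails — world s has no successor.
Valid on: (a), (b), (c).

(a), (b), (c)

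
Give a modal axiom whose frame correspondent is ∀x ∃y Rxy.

□s → ◇s

A defining formula is □s → ◇s (the D axiom).
Suppose □s→◇s is valid. At any x set V(s)=W. Then □s at x, so ◇s at x, so x has a successor.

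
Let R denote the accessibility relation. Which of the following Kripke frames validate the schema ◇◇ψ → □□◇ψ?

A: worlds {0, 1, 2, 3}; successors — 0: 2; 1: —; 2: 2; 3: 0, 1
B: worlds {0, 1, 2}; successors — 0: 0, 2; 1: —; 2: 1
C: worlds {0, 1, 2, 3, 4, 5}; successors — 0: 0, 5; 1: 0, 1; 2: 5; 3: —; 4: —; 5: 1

A

The schema corresponds to a generalized confluence (Geach) condition: ∀x ∀y ∀z ((xR²y ∧ xR²z) → ∃w (y = w ∧ zRw)).
A: ✓.
B: fails — 0R²0, 0R²1 but no w with 0=w and 1Rw.
C: fails — 0R²0, 0R²5 but no w with 0=w and 5Rw.
Valid on: A.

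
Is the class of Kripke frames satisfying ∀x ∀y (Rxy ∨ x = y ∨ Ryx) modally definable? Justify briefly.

No — not modally definable

Any modally definable frame class is closed under disjoint unions.
Take 3 disjoint single-world reflexive frames: each is trivially connected, but their disjoint union has 3 worlds with no edge between distinct components, so it is not connected.
So the class is not modally definable.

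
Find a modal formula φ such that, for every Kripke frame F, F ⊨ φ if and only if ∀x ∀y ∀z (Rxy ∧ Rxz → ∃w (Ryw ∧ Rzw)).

This is convergence; the standard corresponding axiom is .2: ◇□r → □◇r.
Suppose ◇□r→□◇r is valid. Take Rxy, Rxz and set V(r)={w : Ryw}. Then □r at y so ◇□r at x, so □◇r at x, so ◇r at z, giving w with Rzw and Ryw.

◇□r → □◇r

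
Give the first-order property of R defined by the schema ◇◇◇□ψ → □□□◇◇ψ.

∀x ∀y ∀z ((xR³y ∧ xR³z) → ∃w (yRw ∧ zR²w))

This is a Sahlqvist (Geach-type) schema ◇^3□^1ψ → □^3◇^2ψ.
First-order correspondent: ∀x ∀y ∀z ((xR³y ∧ xR³z) → ∃w (yRw ∧ zR²w)).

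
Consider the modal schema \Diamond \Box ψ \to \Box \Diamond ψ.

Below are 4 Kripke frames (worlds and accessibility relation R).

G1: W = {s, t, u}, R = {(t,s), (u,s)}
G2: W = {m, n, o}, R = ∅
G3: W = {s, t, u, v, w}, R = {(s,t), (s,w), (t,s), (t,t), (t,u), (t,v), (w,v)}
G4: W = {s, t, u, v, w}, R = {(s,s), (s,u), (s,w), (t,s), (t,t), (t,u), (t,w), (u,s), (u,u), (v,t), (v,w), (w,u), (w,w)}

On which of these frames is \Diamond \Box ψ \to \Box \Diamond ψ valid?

Frame correspondent (Sahlqvist): \forall x \forall y \forall z (Rxy \wedge Rxz \to \exists w (Ryw \wedge Rzw)) — i.e. convergence.
G1: fails — Rts and Rts but s and s have no common successor.
G2: ✓.
G3: fails — Rtv and Rtv but v and v have no common successor.
G4: ✓.
Valid on: G2, G4.

G2, G4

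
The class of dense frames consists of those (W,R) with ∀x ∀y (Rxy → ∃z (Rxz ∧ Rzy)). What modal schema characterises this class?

This is density; the standard corresponding axiom is C4: □□ψ → □ψ.
Suppose □□ψ→□ψ is valid. Take Rxy and set V(ψ)={w : xR²w}. Then □□ψ at x, so □ψ at x, so ψ at y, i.e. ∃z(Rxz∧Rzy).

□□ψ → □ψ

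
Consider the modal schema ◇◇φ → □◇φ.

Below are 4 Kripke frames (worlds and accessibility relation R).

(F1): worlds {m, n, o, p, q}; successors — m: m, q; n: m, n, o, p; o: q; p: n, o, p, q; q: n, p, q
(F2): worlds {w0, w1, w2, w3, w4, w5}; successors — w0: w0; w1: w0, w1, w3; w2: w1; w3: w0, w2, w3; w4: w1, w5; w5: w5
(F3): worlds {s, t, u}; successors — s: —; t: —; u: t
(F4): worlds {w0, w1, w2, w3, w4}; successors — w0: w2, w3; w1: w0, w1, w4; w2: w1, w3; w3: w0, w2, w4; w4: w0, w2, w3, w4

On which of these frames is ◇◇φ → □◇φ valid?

(F3)

Frame correspondent (Sahlqvist): ∀x ∀y ∀z ((xR²y ∧ xRz) → ∃w (y = w ∧ zRw)) — i.e. a generalized confluence (Geach) condition.
(F1): fails — mR²m, mRq but no w with m=w and qRw.
(F2): fails — w1R²w1, w1Rw0 but no w with w1=w and w0Rw.
(F3): holds.
(F4): fails — w0R²w0, w0Rw2 but no w with w0=w and w2Rw.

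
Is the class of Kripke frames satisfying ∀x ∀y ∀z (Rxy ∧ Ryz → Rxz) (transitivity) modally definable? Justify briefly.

Definable; □q → □□q defines it

This is a Sahlqvist condition; the 4 axiom □q → □□q defines it.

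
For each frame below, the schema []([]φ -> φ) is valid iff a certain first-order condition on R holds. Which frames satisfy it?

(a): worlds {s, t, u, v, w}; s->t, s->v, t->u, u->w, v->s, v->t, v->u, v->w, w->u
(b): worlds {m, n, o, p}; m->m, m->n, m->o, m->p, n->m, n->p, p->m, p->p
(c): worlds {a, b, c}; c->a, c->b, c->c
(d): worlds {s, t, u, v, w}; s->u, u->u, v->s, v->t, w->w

none

Frame correspondent (Sahlqvist): forall x forall y (Rxy -> Ryy) — i.e. shift-reflexivity.
(a): fails — Ruw but not Rww.
(b): fails — Rmo but not Roo.
(c): fails — Rca but not Raa.
(d): fails — Rvt but not Rtt.
Valid on no frame.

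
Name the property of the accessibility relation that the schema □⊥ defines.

□⊥ is valid iff no world has any successor (otherwise □⊥ fails at any world with one).

emptiness of R: ∀x ∀y ¬Rxy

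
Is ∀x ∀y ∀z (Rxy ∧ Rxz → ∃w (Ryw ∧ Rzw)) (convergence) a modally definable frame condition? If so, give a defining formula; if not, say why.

Yes: it is convergence, defined by the .2 schema ◇□q → □◇q.

Definable; ◇□q → □◇q defines it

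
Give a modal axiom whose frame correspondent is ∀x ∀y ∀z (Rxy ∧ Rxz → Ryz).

◇s → □◇s

A defining formula is ◇s → □◇s (the 5 axiom).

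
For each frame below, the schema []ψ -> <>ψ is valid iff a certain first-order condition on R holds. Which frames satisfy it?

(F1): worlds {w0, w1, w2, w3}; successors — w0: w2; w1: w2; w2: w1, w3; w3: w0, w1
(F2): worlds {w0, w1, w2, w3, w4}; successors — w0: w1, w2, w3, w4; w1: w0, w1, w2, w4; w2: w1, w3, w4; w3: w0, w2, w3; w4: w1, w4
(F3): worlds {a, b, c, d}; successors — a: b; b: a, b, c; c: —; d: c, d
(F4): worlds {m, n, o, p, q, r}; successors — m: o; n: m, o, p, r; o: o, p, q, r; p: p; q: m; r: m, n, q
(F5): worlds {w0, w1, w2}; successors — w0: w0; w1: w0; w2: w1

(F1), (F2), (F4), (F5)

Frame correspondent (Sahlqvist): forall x exists y Rxy — i.e. seriality.
(F1): ✓.
(F2): ✓.
(F3): fails — world c has no successor.
(F4): ✓.
(F5): ✓.
Valid on: (F1), (F2), (F4), (F5).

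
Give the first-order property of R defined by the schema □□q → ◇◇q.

This is a Sahlqvist (Geach-type) schema ◇^0□^2q → □^0◇^2q.
Minimal-valuation argument: fix x; take any y with xR^0y and any z with xR^0z. Set V(q) to the set of worlds R-reachable from y in exactly 2 steps. Then □^2q holds at y, so the antecedent holds at x; validity forces ◇^2q at z, giving a w with zR^2w and yR^2w.
First-order correspondent: ∀x ∃w (xR²w ∧ xR²w).

∀x ∃w (xR²w ∧ xR²w)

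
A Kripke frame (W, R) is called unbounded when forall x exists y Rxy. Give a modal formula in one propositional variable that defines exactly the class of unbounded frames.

□r → ◇r

A defining formula is □r → ◇r (the D axiom).
Suppose □r→◇r is valid. At any x set V(r)=W. Then □r at x, so ◇r at x, so x has a successor.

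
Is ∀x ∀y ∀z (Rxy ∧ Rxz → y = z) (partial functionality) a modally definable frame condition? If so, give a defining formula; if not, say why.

This is a Sahlqvist condition; the CD axiom ◇r → □r defines it.
Suppose ◇r→□r is valid. Take Rxy, Rxz and set V(r)={y}. Then ◇r at x, so □r at x, so r at z, i.e. z=y.

Yes — defined by ◇r → □r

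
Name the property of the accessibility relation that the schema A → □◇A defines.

Suppose A→□◇A is valid. Take Rxy and set V(A)={x}. Then A at x, so □◇A at x, so ◇A at y, so some z with Ryz has A; z=x, i.e. Ryx.

symmetry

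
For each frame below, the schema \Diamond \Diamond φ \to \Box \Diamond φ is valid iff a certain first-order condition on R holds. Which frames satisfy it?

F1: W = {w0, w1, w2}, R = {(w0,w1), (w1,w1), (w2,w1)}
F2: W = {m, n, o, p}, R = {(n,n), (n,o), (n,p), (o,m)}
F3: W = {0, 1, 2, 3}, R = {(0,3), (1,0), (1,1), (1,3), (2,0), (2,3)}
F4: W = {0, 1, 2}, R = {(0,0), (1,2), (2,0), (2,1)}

Frame correspondent (Sahlqvist): \forall x \forall y \forall z ((x R^2 y \wedge xRz) \to \exists w (y = w \wedge zRw)) — i.e. a generalized confluence (Geach) condition.
F1: condition met.
F2: fails — nR²m, nRn but no w with m=w and nRw.
F3: fails — 1R²0, 1R0 but no w with 0=w and 0Rw.
F4: fails — 2R²0, 2R1 but no w with 0=w and 1Rw.
Valid on: F1.

F1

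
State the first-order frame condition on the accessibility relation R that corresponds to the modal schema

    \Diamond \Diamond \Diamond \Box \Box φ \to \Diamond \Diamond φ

\forall x \forall y (x R^3 y \to \exists w (y R^2 w \wedge x R^2 w))

This is a Sahlqvist (Geach-type) schema ◇^3□^2φ → □^0◇^2φ.
Minimal-valuation argument: fix x; take any y with xR^3y and any z with xR^0z. Set V(φ) to the set of worlds R-reachable from y in exactly 2 steps. Then □^2φ holds at y, so the antecedent holds at x; validity forces ◇^2φ at z, giving a w with zR^2w and yR^2w.
First-order correspondent: \forall x \forall y (x R^3 y \to \exists w (y R^2 w \wedge x R^2 w)).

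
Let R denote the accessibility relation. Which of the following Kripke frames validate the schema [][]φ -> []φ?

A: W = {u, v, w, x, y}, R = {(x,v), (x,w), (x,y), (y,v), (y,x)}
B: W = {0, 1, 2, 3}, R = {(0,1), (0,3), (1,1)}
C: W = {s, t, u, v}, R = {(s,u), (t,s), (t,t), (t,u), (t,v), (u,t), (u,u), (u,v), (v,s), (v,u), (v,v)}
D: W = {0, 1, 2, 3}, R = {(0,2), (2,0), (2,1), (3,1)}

Frame correspondent (Sahlqvist): forall x forall y (Rxy -> exists z (Rxz & Rzy)) — i.e. density.
A: fails — Rxw but no z with Rxz and Rzw.
B: fails — R03 but no z with R0z and Rz3.
C: condition met.
D: fails — R20 but no z with R2z and Rz0.
Valid on: C.

C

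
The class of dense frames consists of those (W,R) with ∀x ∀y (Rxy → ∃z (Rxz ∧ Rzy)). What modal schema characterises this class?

□□r → □r

This is density; the standard corresponding axiom is C4: □□r → □r.
Suppose □□r→□r is valid. Take Rxy and set V(r)={w : xR²w}. Then □□r at x, so □r at x, so r at y, i.e. ∃z(Rxz∧Rzy).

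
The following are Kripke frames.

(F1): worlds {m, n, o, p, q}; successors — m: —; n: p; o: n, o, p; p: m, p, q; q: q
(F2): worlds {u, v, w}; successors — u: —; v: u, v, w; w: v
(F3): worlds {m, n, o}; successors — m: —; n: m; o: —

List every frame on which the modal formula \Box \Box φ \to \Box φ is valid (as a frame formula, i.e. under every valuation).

The schema corresponds to density: \forall x \forall y (Rxy \to \exists z (Rxz \wedge Rzy)).
(F1): satisfies the condition.
(F2): satisfies the condition.
(F3): fails — Rnm but no z with Rnz and Rzm.

(F1), (F2)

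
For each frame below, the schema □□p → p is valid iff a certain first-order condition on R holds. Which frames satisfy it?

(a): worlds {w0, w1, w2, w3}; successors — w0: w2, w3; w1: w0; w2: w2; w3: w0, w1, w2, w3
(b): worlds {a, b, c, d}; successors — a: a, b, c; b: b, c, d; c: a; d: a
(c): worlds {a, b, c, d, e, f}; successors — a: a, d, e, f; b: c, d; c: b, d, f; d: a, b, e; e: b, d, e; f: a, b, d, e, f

(c)

The schema corresponds to a generalized confluence (Geach) condition: ∀x ∃w (xR²w ∧ x = w).
(a): fails — at w1 but no w with w1R²w and w1=w.
(b): fails — at d but no w with dR²w and d=w.
(c): ✓.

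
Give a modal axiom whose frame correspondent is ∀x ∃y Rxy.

□ψ → ◇ψ

This is seriality; the standard corresponding axiom is D: □ψ → ◇ψ.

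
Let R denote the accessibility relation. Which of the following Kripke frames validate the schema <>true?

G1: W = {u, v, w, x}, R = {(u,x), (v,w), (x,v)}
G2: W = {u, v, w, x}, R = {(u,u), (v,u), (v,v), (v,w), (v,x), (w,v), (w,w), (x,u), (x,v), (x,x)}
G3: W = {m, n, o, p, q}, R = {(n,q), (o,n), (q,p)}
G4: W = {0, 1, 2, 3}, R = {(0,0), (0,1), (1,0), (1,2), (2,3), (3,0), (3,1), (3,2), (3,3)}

This is the axiom for seriality; its first-order frame correspondent is forall x exists y Rxy.
G1: fails — world w has no successor.
G2: ✓.
G3: fails — world m has no successor.
G4: ✓.
Valid on: G2, G4.

G2, G4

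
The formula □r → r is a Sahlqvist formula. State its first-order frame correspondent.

Reflexivity

This schema is the T axiom.
It corresponds to reflexivity: ∀x Rxx.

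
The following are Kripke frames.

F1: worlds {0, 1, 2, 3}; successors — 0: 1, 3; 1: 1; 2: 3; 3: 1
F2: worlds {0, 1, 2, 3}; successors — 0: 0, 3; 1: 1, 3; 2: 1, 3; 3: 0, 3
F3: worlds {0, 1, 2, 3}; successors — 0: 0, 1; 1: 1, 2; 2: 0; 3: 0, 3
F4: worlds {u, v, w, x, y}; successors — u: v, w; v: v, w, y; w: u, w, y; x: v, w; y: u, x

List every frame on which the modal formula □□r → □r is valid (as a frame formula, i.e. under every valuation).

F2, F3

Frame correspondent (Sahlqvist): ∀x ∀y (Rxy → ∃z (Rxz ∧ Rzy)) — i.e. density.
F1: fails — R23 but no z with R2z and Rz3.
F2: satisfies the condition.
F3: satisfies the condition.
F4: fails — Ryx but no z with Ryz and Rzx.
Valid on: F2, F3.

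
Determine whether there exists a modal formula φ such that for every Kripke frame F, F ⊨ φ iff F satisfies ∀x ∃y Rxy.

Definable; □q → ◇q defines it

This is a Sahlqvist condition; the D axiom □q → ◇q defines it.
Suppose □q→◇q is valid. At any x set V(q)=W. Then □q at x, so ◇q at x, so x has a successor.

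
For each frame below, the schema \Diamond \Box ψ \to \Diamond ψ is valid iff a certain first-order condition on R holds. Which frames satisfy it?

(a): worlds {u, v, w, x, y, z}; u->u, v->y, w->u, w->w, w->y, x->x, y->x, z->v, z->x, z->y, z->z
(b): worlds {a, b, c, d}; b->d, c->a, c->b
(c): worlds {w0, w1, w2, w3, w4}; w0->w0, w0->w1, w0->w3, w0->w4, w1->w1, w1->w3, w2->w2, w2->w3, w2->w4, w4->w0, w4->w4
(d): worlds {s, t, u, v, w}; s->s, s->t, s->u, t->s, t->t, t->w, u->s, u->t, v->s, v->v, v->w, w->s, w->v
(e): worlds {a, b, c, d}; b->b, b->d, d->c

(d)

The schema corresponds to a generalized confluence (Geach) condition: \forall x \forall y (xRy \to \exists w (yRw \wedge xRw)).
(a): fails — vRy but no t with yRt and vRt.
(b): fails — bRd but no w with dRw and bRw.
(c): fails — w0Rw3 but no w with w3Rw and w0Rw.
(d): condition met.
(e): fails — bRd but no w with dRw and bRw.
Valid on: (d).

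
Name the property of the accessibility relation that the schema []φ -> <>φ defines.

Suppose □φ→◇φ is valid. At any x set V(φ)=W. Then □φ at x, so ◇φ at x, so x has a successor.
Conversely, any frame satisfying forall x exists y Rxy validates the schema.
Frame condition: forall x exists y Rxy.

seriality: forall x exists y Rxy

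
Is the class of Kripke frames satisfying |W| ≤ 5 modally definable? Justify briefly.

If a class were modally definable it would be closed under disjoint unions (Goldblatt–Thomason).
Any modal formula valid on each of 6 disjoint one-world frames is valid on their disjoint union (validity is preserved under disjoint unions). Each one-world frame has |W|=1≤5, but the union has |W|=6.
So the class is not modally definable.

No — not modally definable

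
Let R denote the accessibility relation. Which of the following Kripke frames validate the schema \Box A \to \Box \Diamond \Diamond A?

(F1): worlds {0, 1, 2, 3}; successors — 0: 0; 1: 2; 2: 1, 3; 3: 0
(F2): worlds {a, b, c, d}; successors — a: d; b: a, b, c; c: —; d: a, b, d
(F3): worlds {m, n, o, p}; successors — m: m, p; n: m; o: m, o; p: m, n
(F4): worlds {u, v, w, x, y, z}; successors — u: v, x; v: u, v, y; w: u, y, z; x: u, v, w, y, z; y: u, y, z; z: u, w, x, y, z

The schema corresponds to a generalized confluence (Geach) condition: \forall x \forall z (xRz \to \exists w (xRw \wedge z R^2 w)).
(F1): fails — 2R3 but no w with 2Rw and 3R²w.
(F2): fails — bRc but no w with bRw and cR²w.
(F3): ✓.
(F4): ✓.
Valid on: (F3), (F4).

(F3), (F4)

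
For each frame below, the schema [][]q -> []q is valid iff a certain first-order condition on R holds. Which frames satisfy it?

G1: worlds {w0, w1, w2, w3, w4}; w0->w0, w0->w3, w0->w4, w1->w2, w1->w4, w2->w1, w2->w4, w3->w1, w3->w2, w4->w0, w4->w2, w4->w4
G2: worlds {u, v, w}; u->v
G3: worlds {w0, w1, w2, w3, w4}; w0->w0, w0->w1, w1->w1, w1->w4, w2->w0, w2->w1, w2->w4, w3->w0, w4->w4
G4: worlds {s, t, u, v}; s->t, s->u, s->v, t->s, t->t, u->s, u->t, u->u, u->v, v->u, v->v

Frame correspondent (Sahlqvist): forall x forall y (Rxy -> exists z (Rxz & Rzy)) — i.e. density.
G1: fails — Rw2w1 but no z with Rw2z and Rzw1.
G2: fails — Ruv but no z with Ruz and Rzv.
G3: holds.
G4: holds.
Valid on: G3, G4.

G3, G4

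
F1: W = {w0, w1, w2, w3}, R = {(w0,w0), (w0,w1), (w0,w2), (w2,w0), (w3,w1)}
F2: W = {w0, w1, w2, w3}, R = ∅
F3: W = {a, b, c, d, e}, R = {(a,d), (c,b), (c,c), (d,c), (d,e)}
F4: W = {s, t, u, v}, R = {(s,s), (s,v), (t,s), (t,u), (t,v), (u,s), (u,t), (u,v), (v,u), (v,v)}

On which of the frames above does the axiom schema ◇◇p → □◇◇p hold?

F2

The schema corresponds to a generalized confluence (Geach) condition: ∀x ∀y ∀z ((xR²y ∧ xRz) → ∃w (y = w ∧ zR²w)).
F1: fails — w0R²w0, w0Rw1 but no w with w0=w and w1R²w.
F2: holds.
F3: fails — aR²e, aRd but no w with e=w and dR²w.
F4: fails — tR²t, tRs but no w with t=w and sR²w.
Valid on: F2.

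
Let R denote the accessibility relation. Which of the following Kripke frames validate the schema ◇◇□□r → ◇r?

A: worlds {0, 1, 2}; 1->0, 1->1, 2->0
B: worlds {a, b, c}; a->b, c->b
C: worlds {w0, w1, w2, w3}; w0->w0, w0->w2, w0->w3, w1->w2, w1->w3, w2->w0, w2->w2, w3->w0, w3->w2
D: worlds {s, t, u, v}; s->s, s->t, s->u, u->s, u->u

Frame correspondent (Sahlqvist): ∀x ∀y (xR²y → ∃w (yR²w ∧ xRw)) — i.e. a generalized confluence (Geach) condition.
A: fails — 1R²0 but no w with 0R²w and 1Rw.
B: condition met.
C: condition met.
D: fails — sR²t but no w with tR²w and sRw.

B, C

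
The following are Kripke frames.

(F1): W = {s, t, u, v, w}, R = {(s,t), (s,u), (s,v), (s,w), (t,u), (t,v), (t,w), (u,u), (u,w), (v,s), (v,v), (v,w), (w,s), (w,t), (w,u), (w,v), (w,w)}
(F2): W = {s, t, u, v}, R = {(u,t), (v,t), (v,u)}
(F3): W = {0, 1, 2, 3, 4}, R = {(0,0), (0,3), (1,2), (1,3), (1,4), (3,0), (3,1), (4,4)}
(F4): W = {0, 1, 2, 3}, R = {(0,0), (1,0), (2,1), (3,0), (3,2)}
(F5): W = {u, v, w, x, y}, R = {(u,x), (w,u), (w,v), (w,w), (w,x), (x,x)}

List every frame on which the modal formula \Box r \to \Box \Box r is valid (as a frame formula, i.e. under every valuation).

This is the axiom for transitivity; its first-order frame correspondent is \forall x \forall y \forall z (Rxy \wedge Ryz \to Rxz).
(F1): fails — Rtv and Rvs but not Rts.
(F2): condition met.
(F3): fails — R31 and R12 but not R32.
(F4): fails — R32 and R21 but not R31.
(F5): condition met.

(F2), (F5)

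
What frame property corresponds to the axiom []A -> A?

Suppose □A→A is valid. At any x set V(A)={w : Rxw}. Then □A holds at x, so A holds at x, i.e. Rxx.

Reflexivity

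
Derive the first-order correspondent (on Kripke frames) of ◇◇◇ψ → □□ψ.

This is a Sahlqvist (Geach-type) schema ◇^3□^0ψ → □^2◇^0ψ.
Minimal-valuation argument: fix x; take any y with xR^3y and any z with xR^2z. Set V(ψ) to the set of worlds R-reachable from y in exactly 0 steps. Then □^0ψ holds at y, so the antecedent holds at x; validity forces ◇^0ψ at z, giving a w with zR^0w and yR^0w.
First-order correspondent: ∀x ∀y ∀z ((xR³y ∧ xR²z) → ∃w (y = w ∧ z = w)).

∀x ∀y ∀z ((xR³y ∧ xR²z) → ∃w (y = w ∧ z = w))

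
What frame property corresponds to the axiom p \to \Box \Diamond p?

symmetry: \forall x \forall y (Rxy \to Ryx)

Suppose p→□◇p is valid. Take Rxy and set V(p)={x}. Then p at x, so □◇p at x, so ◇p at y, so some z with Ryz has p; z=x, i.e. Ryx.
The converse is a direct semantic check.
So the correspondent is symmetry.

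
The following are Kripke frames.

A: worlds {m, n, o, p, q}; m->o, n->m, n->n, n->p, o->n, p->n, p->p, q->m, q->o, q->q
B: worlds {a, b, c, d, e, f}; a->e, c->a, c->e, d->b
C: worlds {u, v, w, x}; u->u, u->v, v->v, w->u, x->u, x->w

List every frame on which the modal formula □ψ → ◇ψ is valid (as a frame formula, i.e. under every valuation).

A, C

This is the axiom for seriality; its first-order frame correspondent is ∀x ∃y Rxy.
A: condition met.
B: fails — world b has no successor.
C: condition met.
Valid on: A, C.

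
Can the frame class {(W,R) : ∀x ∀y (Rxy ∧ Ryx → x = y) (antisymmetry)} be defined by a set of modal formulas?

Not modally definable

Any modally definable frame class is closed under surjective bounded morphisms.
The 4-cycle (worlds s,t,u,v with s→t→u→v→s) is antisymmetric. Sending even-indexed worlds to s and odd-indexed worlds to t is a surjective bounded morphism onto the two-world frame with s↔t, which is not antisymmetric.
So no modal formula (or set of formulas) defines exactly the antisymmetric frames.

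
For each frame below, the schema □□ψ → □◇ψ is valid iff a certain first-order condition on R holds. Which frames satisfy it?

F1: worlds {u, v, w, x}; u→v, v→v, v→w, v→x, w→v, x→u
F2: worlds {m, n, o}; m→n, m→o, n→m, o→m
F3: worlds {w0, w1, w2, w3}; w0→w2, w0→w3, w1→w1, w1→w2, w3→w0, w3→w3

F1, F2

This is the axiom for a generalized confluence (Geach) condition; its first-order frame correspondent is ∀x ∀z (xRz → ∃w (xR²w ∧ zRw)).
F1: ✓.
F2: ✓.
F3: fails — w0Rw2 but no w with w0R²w and w2Rw.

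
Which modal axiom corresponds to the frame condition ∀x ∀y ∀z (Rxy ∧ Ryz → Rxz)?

A defining formula is □r → □□r (the 4 axiom).
Suppose □r→□□r is valid. Take Rxy, Ryz and set V(r)={w : Rxw}. Then □r at x, so □□r at x, so □r at y, so r at z, i.e. Rxz.

□r → □□r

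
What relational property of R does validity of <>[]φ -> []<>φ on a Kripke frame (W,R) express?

convergence: forall x forall y forall z (Rxy & Rxz -> exists w (Ryw & Rzw))

This is the .2 axiom.
Its frame correspondent is convergence — forall x forall y forall z (Rxy & Rxz -> exists w (Ryw & Rzw)).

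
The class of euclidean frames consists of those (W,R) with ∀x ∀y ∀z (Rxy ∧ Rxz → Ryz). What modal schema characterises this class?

A defining formula is ◇q → □◇q (the 5 axiom).
Suppose ◇q→□◇q is valid. Take Rxy, Rxz and set V(q)={y}. Then ◇q at x, so □◇q at x, so ◇q at z, so some w with Rzw has q; w=y, i.e. Rzy. By symmetry of the argument, Ryz.

◇q → □◇q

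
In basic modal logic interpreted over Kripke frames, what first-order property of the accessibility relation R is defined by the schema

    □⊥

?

emptiness of R: ∀x ∀y ¬Rxy

□⊥ is valid iff no world has any successor (otherwise □⊥ fails at any world with one).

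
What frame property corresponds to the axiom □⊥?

emptiness of R

□⊥ is valid iff no world has any successor (otherwise □⊥ fails at any world with one).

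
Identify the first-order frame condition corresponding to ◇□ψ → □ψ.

Equivalently (dual form): ◇ψ → □◇ψ.
Suppose ◇ψ→□◇ψ is valid. Take Rxy, Rxz and set V(ψ)={y}. Then ◇ψ at x, so □◇ψ at x, so ◇ψ at z, so some w with Rzw has ψ; w=y, i.e. Rzy. By symmetry of the argument, Ryz.
Conversely, any frame satisfying ∀x ∀y ∀z (Rxy ∧ Rxz → Ryz) validates the schema.
Frame condition: ∀x ∀y ∀z (Rxy ∧ Rxz → Ryz).

the Euclidean property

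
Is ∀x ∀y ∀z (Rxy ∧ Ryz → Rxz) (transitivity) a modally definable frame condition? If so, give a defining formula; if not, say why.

Yes, by □q → □□q

Yes: it is transitivity, defined by the 4 schema □q → □□q.
Suppose □q→□□q is valid. Take Rxy, Ryz and set V(q)={w : Rxw}. Then □q at x, so □□q at x, so □q at y, so q at z, i.e. Rxz.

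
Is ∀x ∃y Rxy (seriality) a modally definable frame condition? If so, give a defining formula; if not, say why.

Definable; □r → ◇r defines it

This is a Sahlqvist condition; the D axiom □r → ◇r defines it.
Suppose □r→◇r is valid. At any x set V(r)=W. Then □r at x, so ◇r at x, so x has a successor.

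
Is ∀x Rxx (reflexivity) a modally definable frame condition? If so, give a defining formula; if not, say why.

Yes: it is reflexivity, defined by the T schema □r → r.
Suppose □r→r is valid. At any x set V(r)={w : Rxw}. Then □r holds at x, so r holds at x, i.e. Rxx.

Definable; □r → r defines it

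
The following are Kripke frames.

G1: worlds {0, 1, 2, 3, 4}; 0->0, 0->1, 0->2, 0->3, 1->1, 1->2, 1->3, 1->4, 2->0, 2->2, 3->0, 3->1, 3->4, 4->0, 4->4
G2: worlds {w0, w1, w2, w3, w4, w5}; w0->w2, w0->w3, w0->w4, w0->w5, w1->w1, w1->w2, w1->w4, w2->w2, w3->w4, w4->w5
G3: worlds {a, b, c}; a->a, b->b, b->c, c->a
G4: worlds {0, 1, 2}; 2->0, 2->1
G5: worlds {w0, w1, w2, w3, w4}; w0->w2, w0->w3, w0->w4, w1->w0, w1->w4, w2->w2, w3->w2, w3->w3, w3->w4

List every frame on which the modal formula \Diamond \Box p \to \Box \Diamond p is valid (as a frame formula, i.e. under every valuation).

G1

The schema corresponds to convergence: \forall x \forall y \forall z (Rxy \wedge Rxz \to \exists w (Ryw \wedge Rzw)).
G1: satisfies the condition.
G2: fails — Rw0w4 and Rw0w5 but w4 and w5 have no common successor.
G3: fails — Rbc and Rbb but c and b have no common successor.
G4: fails — R20 and R20 but 0 and 0 have no common successor.
G5: fails — Rw0w4 and Rw0w4 but w4 and w4 have no common successor.
Valid on: G1.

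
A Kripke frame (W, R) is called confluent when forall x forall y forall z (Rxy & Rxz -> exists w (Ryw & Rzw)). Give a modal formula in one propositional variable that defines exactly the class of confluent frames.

The condition is convergence. The .2 schema ◇□q → □◇q defines it.

◇□q → □◇q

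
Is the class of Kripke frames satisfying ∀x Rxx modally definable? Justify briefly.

Definable; □p → p defines it

This is a Sahlqvist condition; the T axiom □p → p defines it.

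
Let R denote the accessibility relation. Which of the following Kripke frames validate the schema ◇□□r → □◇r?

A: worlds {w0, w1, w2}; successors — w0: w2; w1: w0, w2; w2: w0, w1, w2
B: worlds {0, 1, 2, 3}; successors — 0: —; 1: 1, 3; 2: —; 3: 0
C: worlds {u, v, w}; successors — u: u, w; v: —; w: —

A

Frame correspondent (Sahlqvist): ∀x ∀y ∀z ((xRy ∧ xRz) → ∃w (yR²w ∧ zRw)) — i.e. a generalized confluence (Geach) condition.
A: holds.
B: fails — 1R3, 1R1 but no w with 3R²w and 1Rw.
C: fails — uRu, uRw but no t with uR²t and wRt.
Valid on: A.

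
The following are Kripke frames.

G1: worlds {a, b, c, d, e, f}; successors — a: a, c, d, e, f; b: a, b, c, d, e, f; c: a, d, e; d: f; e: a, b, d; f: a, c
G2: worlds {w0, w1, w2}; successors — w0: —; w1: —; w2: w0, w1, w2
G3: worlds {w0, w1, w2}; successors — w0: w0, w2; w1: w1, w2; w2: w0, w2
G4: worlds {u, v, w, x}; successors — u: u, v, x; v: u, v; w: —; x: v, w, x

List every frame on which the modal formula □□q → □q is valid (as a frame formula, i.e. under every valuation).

G2, G3, G4

This is the axiom for density; its first-order frame correspondent is ∀x ∀y (Rxy → ∃z (Rxz ∧ Rzy)).
G1: fails — Rdf but no z with Rdz and Rzf.
G2: ✓.
G3: ✓.
G4: ✓.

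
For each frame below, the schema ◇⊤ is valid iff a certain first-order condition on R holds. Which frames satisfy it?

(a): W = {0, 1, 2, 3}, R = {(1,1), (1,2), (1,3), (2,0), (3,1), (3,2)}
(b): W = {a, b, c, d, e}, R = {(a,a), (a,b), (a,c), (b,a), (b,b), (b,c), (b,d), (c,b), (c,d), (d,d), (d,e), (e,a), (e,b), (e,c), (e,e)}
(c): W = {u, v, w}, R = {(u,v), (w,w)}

(b)

This is the axiom for seriality; its first-order frame correspondent is ∀x ∃y Rxy.
(a): fails — world 0 has no successor.
(b): holds.
(c): fails — world v has no successor.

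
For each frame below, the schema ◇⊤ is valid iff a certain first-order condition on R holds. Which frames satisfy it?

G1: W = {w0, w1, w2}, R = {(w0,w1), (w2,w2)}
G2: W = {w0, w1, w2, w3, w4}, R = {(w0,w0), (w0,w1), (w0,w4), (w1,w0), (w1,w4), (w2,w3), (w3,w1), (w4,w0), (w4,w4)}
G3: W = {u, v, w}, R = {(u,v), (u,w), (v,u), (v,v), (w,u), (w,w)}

G2, G3

Frame correspondent (Sahlqvist): ∀x ∃y Rxy — i.e. seriality.
G1: fails — world w1 has no successor.
G2: satisfies the condition.
G3: satisfies the condition.
Valid on: G2, G3.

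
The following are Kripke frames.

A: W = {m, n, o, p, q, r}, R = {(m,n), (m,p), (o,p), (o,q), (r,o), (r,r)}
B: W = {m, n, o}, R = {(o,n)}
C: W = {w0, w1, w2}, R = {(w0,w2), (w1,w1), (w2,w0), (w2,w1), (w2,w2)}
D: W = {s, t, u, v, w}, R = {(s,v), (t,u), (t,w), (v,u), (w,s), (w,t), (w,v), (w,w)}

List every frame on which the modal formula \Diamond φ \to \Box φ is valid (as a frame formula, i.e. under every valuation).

B

This is the axiom for partial functionality; its first-order frame correspondent is \forall x \forall y \forall z (Rxy \wedge Rxz \to y = z).
A: fails — m sees both n and p.
B: ✓.
C: fails — w2 sees both w0 and w1.
D: fails — t sees both u and w.
Valid on: B.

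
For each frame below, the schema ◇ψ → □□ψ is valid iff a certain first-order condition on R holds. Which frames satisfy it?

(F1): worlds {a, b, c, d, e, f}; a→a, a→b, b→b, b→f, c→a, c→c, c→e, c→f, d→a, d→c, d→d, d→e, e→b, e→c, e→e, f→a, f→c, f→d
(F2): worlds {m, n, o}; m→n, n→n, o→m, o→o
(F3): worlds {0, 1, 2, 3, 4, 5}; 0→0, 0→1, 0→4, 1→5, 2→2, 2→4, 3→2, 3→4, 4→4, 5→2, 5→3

Frame correspondent (Sahlqvist): ∀x ∀y ∀z ((xRy ∧ xR²z) → ∃w (y = w ∧ z = w)) — i.e. a generalized confluence (Geach) condition.
(F1): fails — aRa, aR²b but a ≠ b.
(F2): fails — oRm, oR²n but m ≠ n.
(F3): fails — 0R0, 0R²1 but 0 ≠ 1.
Valid on no frame.

none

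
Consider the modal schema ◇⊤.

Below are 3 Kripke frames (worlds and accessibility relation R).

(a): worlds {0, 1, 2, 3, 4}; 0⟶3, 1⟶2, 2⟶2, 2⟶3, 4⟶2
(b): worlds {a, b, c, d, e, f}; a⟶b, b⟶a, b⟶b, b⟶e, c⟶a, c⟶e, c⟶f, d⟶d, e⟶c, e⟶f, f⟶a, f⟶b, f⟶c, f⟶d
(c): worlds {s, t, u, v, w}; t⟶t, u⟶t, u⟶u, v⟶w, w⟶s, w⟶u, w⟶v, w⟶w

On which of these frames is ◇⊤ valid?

Frame correspondent (Sahlqvist): ∀x ∃y Rxy — i.e. seriality.
(a): fails — world 3 has no successor.
(b): condition met.
(c): fails — world s has no successor.
Valid on: (b).

(b)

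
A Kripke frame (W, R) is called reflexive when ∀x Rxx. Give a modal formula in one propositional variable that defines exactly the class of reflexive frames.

The condition is reflexivity. The T schema □q → q defines it.

□q → q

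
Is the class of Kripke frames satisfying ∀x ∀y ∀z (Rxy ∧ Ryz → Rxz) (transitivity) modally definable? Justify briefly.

This is a Sahlqvist condition; the 4 axiom □q → □□q defines it.

Yes — defined by □q → □□q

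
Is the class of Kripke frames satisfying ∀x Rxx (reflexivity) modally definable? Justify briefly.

Definable; □p → p defines it

Yes: it is reflexivity, defined by the T schema □p → p.
Suppose □p→p is valid. At any x set V(p)={w : Rxw}. Then □p holds at x, so p holds at x, i.e. Rxx.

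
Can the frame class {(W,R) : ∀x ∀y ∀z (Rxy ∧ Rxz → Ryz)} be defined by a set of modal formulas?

The condition is the Euclidean property. A defining modal formula is ◇p → □◇p.

Yes — defined by ◇p → □◇p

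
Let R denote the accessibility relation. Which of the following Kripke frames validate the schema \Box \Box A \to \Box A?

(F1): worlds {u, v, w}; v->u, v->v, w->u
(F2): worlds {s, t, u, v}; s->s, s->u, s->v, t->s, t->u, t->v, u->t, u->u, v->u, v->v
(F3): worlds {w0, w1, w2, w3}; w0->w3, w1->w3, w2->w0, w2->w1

The schema corresponds to density: \forall x \forall y (Rxy \to \exists z (Rxz \wedge Rzy)).
(F1): fails — Rwu but no z with Rwz and Rzu.
(F2): ✓.
(F3): fails — Rw2w0 but no z with Rw2z and Rzw0.

(F2)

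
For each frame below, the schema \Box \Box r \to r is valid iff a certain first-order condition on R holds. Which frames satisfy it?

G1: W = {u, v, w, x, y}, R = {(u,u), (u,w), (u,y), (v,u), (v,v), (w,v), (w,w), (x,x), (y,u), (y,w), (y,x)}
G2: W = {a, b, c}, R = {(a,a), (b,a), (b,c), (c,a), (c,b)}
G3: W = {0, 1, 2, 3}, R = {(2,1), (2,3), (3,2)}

The schema corresponds to a generalized confluence (Geach) condition: \forall x \exists w (x R^2 w \wedge x = w).
G1: satisfies the condition.
G2: satisfies the condition.
G3: fails — at 0 but no w with 0R²w and 0=w.

G1, G2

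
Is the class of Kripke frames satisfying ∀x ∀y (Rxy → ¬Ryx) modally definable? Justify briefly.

Modal frame validity is preserved under surjective bounded morphisms.
The 5-cycle (worlds w0,w1,w2,w3,w4 with w0→w1→w2→w3→w4→w0) is asymmetric. Mapping every world to a single reflexive point • is a surjective bounded morphism, and the reflexive point is not asymmetric (R•• but asymmetry requires ¬R••).
So no modal formula (or set of formulas) defines exactly the asymmetric frames.

Not modally definable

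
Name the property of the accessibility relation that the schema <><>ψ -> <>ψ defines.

transitivity

Replacing ψ by ¬ψ and contraposing gives the equivalent schema □ψ → □□ψ.
Suppose □ψ→□□ψ is valid. Take Rxy, Ryz and set V(ψ)={w : Rxw}. Then □ψ at x, so □□ψ at x, so □ψ at y, so ψ at z, i.e. Rxz.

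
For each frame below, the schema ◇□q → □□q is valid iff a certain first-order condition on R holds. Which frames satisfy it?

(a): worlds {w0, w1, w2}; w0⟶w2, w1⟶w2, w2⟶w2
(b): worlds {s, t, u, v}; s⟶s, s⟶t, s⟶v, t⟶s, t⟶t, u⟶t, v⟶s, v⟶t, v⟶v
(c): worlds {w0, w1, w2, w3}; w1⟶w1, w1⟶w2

(a)

This is the axiom for a generalized confluence (Geach) condition; its first-order frame correspondent is ∀x ∀y ∀z ((xRy ∧ xR²z) → ∃w (yRw ∧ z = w)).
(a): holds.
(b): fails — sRt, sR²v but no w with tRw and v=w.
(c): fails — w1Rw2, w1R²w1 but no w with w2Rw and w1=w.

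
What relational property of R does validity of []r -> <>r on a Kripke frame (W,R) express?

Suppose □r→◇r is valid. At any x set V(r)=W. Then □r at x, so ◇r at x, so x has a successor.

Seriality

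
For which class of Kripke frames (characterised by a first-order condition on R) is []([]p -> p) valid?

shift-reflexivity

Suppose □(□p→p) is valid. Take Rxy and set V(p)={w : Ryw}. Then at y, □p holds; since □(□p→p) at x, □p→p at y, so p at y, i.e. Ryy.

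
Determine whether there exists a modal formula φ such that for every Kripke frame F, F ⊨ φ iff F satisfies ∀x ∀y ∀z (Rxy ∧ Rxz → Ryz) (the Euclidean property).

Yes — defined by ◇r → □◇r

Yes: it is the Euclidean property, defined by the 5 schema ◇r → □◇r.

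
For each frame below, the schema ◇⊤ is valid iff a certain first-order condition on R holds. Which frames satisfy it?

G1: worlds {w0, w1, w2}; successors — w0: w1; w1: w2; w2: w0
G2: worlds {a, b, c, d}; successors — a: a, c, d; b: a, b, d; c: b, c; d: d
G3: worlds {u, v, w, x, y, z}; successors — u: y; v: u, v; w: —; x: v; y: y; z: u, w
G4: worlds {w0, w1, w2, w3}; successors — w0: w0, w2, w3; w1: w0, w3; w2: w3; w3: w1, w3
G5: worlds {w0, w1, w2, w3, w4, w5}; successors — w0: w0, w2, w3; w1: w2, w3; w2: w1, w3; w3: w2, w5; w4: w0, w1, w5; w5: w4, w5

This is the axiom for seriality; its first-order frame correspondent is ∀x ∃y Rxy.
G1: condition met.
G2: condition met.
G3: fails — world w has no successor.
G4: condition met.
G5: condition met.

G1, G2, G4, G5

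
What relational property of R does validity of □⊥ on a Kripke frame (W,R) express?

□⊥ is valid iff no world has any successor (otherwise □⊥ fails at any world with one).

Emptiness of R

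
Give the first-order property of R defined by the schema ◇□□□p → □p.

This is a Sahlqvist (Geach-type) schema ◇^1□^3p → □^1◇^0p.
First-order correspondent: ∀x ∀y ∀z ((xRy ∧ xRz) → ∃w (yR³w ∧ z = w)).

∀x ∀y ∀z ((xRy ∧ xRz) → ∃w (yR³w ∧ z = w))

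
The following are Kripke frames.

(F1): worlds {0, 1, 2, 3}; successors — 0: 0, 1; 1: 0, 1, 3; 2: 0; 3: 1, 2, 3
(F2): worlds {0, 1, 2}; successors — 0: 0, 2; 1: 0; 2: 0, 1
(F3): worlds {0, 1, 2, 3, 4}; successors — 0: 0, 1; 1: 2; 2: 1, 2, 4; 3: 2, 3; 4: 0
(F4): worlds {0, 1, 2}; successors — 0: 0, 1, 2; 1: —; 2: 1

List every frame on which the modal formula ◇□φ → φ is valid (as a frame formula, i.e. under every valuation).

none

The schema corresponds to symmetry: ∀x ∀y (Rxy → Ryx).
(F1): fails — R32 but not R23.
(F2): fails — R10 but not R01.
(F3): fails — R32 but not R23.
(F4): fails — R01 but not R10.
Valid on no frame.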